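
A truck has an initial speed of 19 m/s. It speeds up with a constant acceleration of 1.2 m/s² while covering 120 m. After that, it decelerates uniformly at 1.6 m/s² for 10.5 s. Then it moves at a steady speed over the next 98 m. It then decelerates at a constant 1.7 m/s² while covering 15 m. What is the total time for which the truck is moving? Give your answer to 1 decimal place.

29.4 s

Phase 1 (accelerating): v₀ = 19.0 m/s, a = 1.2 m/s².
v² = v₀² + 2aΔx = 19.0² + 2·1.2·120 = 649 → v = 25.5 m/s
t = (v − v₀)/a = (25.5 − 19.0)/1.2 = 5.40 s

Phase 2 (decelerating): v₀ = 25.5 m/s, a = -1.6 m/s².
v = v₀ + at = 25.5 + (-1.6)(10.5) = 8.68 m/s
Δx = v₀t + ½at² = 25.5·10.5 + 0.5·-1.6·10.5² = 179 m

Phase 3 (constant speed): v₀ = 8.68 m/s, a = 0 m/s².
Constant speed: t = d/v = 98/8.68 = 11.3 s

Phase 4 (decelerating): v₀ = 8.68 m/s, a = -1.7 m/s².
v² = v₀² + 2aΔx = 8.68² + 2·-1.7·15 = 24.3 → v = 4.93 m/s
t = (v − v₀)/a = (4.93 − 8.68)/-1.7 = 2.21 s
Total time = 5.40 + 10.5 + 11.3 + 2.21 = 29.4 s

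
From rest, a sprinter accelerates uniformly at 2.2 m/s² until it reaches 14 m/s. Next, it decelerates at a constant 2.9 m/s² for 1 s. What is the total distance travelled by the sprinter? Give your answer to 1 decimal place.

57.1 m

Phase 1 (accelerating): v₀ = 0 m/s, a = 2.2 m/s².
v = v₀ + at → t = (14 − 0) / 2.2 = 6.36 s
v² = v₀² + 2aΔx → Δx = (14² − 0²)/(2·2.2) = 44.5 m

Phase 2 (decelerating): v₀ = 14.0 m/s, a = -2.9 m/s².
v = v₀ + at = 14.0 + (-2.9)(1) = 11.1 m/s
Δx = v₀t + ½at² = 14.0·1 + 0.5·-2.9·1² = 12.6 m
Total distance = 44.5 + 12.6 = 57.1 m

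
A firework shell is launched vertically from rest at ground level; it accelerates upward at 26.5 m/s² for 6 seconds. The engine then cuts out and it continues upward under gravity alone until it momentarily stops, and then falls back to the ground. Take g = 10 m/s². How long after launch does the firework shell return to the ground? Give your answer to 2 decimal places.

40.56 s

Phase 1 (powered ascent): v₀ = 0 m/s, a = 26.5 m/s².
v = v₀ + at = 0 + (26.5)(6) = 159 m/s
Δx = v₀t + ½at² = 0·6 + 0.5·26.5·6² = 477 m

Phase 2 (coasting upward): v₀ = 159 m/s, a = -10 m/s².
v = v₀ + at → t = (0 − 159) / -10 = 15.9 s
v² = v₀² + 2aΔx → Δx = (0² − 159²)/(2·-10) = 1260 m

Phase 3 (free fall): v₀ = 0 m/s, a = -10 m/s².
Falls 1740 m from rest: t = √(2·1740/10) = 18.7 s; v = g·t = 187 m/s.
Total time = 6.00 + 15.9 + 18.7 = 40.6 s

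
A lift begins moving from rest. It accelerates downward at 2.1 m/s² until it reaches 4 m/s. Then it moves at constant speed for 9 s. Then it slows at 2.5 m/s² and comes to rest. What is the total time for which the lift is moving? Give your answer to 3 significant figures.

Phase 1 (accelerating): v₀ = 0 m/s, a = 2.1 m/s².
v = v₀ + at → t = (4 − 0) / 2.1 = 1.90 s
v² = v₀² + 2aΔx → Δx = (4² − 0²)/(2·2.1) = 3.81 m

Phase 2 (constant speed): v₀ = 4.00 m/s, a = 0 m/s².
v = v₀ + at = 4.00 + (0)(9) = 4.00 m/s
Δx = v₀t + ½at² = 4.00·9 + 0.5·0·9² = 36.0 m

Phase 3 (decelerating): v₀ = 4.00 m/s, a = -2.5 m/s².
v = v₀ + at → t = (0 − 4.00) / -2.5 = 1.60 s
v² = v₀² + 2aΔx → Δx = (0² − 4.00²)/(2·-2.5) = 3.20 m
Total time = 1.90 + 9.00 + 1.60 = 12.5 s

12.5 s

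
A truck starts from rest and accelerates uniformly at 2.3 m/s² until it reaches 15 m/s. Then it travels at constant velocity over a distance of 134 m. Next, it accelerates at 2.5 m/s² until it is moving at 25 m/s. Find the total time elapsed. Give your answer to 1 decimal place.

19.5 s

Phase 1 (accelerating): v₀ = 0 m/s, a = 2.3 m/s².
v = v₀ + at → t = (15 − 0) / 2.3 = 6.52 s
v² = v₀² + 2aΔx → Δx = (15² − 0²)/(2·2.3) = 48.9 m

Phase 2 (constant speed): v₀ = 15.0 m/s, a = 0 m/s².
Constant speed: t = d/v = 134/15.0 = 8.93 s

Phase 3 (accelerating): v₀ = 15.0 m/s, a = 2.5 m/s².
v = v₀ + at → t = (25 − 15.0) / 2.5 = 4.00 s
v² = v₀² + 2aΔx → Δx = (25² − 15.0²)/(2·2.5) = 80.0 m
Total time = 6.52 + 8.93 + 4.00 = 19.5 s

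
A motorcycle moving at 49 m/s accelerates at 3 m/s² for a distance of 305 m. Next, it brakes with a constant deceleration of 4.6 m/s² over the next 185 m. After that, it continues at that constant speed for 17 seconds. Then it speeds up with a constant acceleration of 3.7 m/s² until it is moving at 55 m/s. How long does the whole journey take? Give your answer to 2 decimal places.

Phase 1 (accelerating): v₀ = 49.0 m/s, a = 3 m/s².
v² = v₀² + 2aΔx = 49.0² + 2·3·305 = 4230 → v = 65.0 m/s
t = (v − v₀)/a = (65.0 − 49.0)/3 = 5.35 s

Phase 2 (decelerating): v₀ = 65.0 m/s, a = -4.6 m/s².
v² = v₀² + 2aΔx = 65.0² + 2·-4.6·185 = 2530 → v = 50.3 m/s
t = (v − v₀)/a = (50.3 − 65.0)/-4.6 = 3.21 s

Phase 3 (constant speed): v₀ = 50.3 m/s, a = 0 m/s².
v = v₀ + at = 50.3 + (0)(17) = 50.3 m/s
Δx = v₀t + ½at² = 50.3·17 + 0.5·0·17² = 855 m

Phase 4 (accelerating): v₀ = 50.3 m/s, a = 3.7 m/s².
v = v₀ + at → t = (55 − 50.3) / 3.7 = 1.27 s
v² = v₀² + 2aΔx → Δx = (55² − 50.3²)/(2·3.7) = 67.0 m
Total time = 5.35 + 3.21 + 17.0 + 1.27 = 26.8 s

26.83 s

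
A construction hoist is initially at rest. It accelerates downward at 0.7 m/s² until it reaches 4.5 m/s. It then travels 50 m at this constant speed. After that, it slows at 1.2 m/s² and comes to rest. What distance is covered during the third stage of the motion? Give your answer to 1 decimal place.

Phase 1 (accelerating): v₀ = 0 m/s, a = 0.7 m/s².
v = v₀ + at → t = (4.5 − 0) / 0.7 = 6.43 s
v² = v₀² + 2aΔx → Δx = (4.5² − 0²)/(2·0.7) = 14.5 m

Phase 2 (constant speed): v₀ = 4.50 m/s, a = 0 m/s².
Constant speed: t = d/v = 50/4.50 = 11.1 s

Phase 3 (decelerating): v₀ = 4.50 m/s, a = -1.2 m/s².
v = v₀ + at → t = (0 − 4.50) / -1.2 = 3.75 s
v² = v₀² + 2aΔx → Δx = (0² − 4.50²)/(2·-1.2) = 8.44 m
Distance in phase 3 = 8.44 m

8.4 m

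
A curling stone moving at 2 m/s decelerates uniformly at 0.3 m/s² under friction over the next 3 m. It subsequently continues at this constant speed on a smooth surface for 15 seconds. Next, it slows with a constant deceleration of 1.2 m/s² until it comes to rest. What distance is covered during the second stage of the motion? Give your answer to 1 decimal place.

22.2 m

Phase 1 (decelerating): v₀ = 2.00 m/s, a = -0.3 m/s².
v² = v₀² + 2aΔx = 2.00² + 2·-0.3·3 = 2.20 → v = 1.48 m/s
t = (v − v₀)/a = (1.48 − 2.00)/-0.3 = 1.72 s

Phase 2 (constant speed): v₀ = 1.48 m/s, a = 0 m/s².
v = v₀ + at = 1.48 + (0)(15) = 1.48 m/s
Δx = v₀t + ½at² = 1.48·15 + 0.5·0·15² = 22.2 m
Distance in phase 2 = 22.2 m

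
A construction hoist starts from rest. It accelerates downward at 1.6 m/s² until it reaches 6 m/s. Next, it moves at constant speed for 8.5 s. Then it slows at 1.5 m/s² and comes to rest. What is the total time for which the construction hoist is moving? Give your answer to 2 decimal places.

16.25 s

Phase 1 (accelerating): v₀ = 0 m/s, a = 1.6 m/s².
v = v₀ + at → t = (6 − 0) / 1.6 = 3.75 s
v² = v₀² + 2aΔx → Δx = (6² − 0²)/(2·1.6) = 11.2 m

Phase 2 (constant speed): v₀ = 6.00 m/s, a = 0 m/s².
v = v₀ + at = 6.00 + (0)(8.5) = 6.00 m/s
Δx = v₀t + ½at² = 6.00·8.5 + 0.5·0·8.5² = 51.0 m

Phase 3 (decelerating): v₀ = 6.00 m/s, a = -1.5 m/s².
v = v₀ + at → t = (0 − 6.00) / -1.5 = 4.00 s
v² = v₀² + 2aΔx → Δx = (0² − 6.00²)/(2·-1.5) = 12.0 m
Total time = 3.75 + 8.50 + 4.00 = 16.2 s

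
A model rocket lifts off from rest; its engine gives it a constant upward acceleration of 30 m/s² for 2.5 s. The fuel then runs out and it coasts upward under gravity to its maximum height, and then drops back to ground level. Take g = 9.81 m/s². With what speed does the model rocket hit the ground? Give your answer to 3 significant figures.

Phase 1 (powered ascent): v₀ = 0 m/s, a = 30 m/s².
v = v₀ + at = 0 + (30)(2.5) = 75.0 m/s
Δx = v₀t + ½at² = 0·2.5 + 0.5·30·2.5² = 93.8 m

Phase 2 (coasting upward): v₀ = 75.0 m/s, a = -9.81 m/s².
v = v₀ + at → t = (0 − 75.0) / -9.81 = 7.65 s
v² = v₀² + 2aΔx → Δx = (0² − 75.0²)/(2·-9.81) = 287 m

Phase 3 (free fall): v₀ = 0 m/s, a = -9.81 m/s².
Falls 380 m from rest: t = √(2·380/9.81) = 8.81 s; v = g·t = 86.4 m/s.
Impact speed = 86.4 m/s

86.4 m/s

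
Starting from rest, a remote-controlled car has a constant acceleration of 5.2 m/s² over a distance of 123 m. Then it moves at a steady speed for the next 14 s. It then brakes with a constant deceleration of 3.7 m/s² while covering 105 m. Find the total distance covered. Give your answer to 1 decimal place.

728.7 m

Phase 1 (accelerating): v₀ = 0 m/s, a = 5.2 m/s².
v² = v₀² + 2aΔx = 0² + 2·5.2·123 = 1280 → v = 35.8 m/s
t = (v − v₀)/a = (35.8 − 0)/5.2 = 6.88 s

Phase 2 (constant speed): v₀ = 35.8 m/s, a = 0 m/s².
v = v₀ + at = 35.8 + (0)(14) = 35.8 m/s
Δx = v₀t + ½at² = 35.8·14 + 0.5·0·14² = 501 m

Phase 3 (decelerating): v₀ = 35.8 m/s, a = -3.7 m/s².
v² = v₀² + 2aΔx = 35.8² + 2·-3.7·105 = 502 → v = 22.4 m/s
t = (v − v₀)/a = (22.4 − 35.8)/-3.7 = 3.61 s
Total distance = 123 + 501 + 105 = 729 m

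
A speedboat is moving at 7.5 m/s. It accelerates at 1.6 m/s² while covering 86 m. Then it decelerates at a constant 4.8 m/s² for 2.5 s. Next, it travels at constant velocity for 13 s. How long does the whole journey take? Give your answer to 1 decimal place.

22.2 s

Phase 1 (accelerating): v₀ = 7.50 m/s, a = 1.6 m/s².
v² = v₀² + 2aΔx = 7.50² + 2·1.6·86 = 331 → v = 18.2 m/s
t = (v − v₀)/a = (18.2 − 7.50)/1.6 = 6.69 s

Phase 2 (decelerating): v₀ = 18.2 m/s, a = -4.8 m/s².
v = v₀ + at = 18.2 + (-4.8)(2.5) = 6.21 m/s
Δx = v₀t + ½at² = 18.2·2.5 + 0.5·-4.8·2.5² = 30.5 m

Phase 3 (constant speed): v₀ = 6.21 m/s, a = 0 m/s².
v = v₀ + at = 6.21 + (0)(13) = 6.21 m/s
Δx = v₀t + ½at² = 6.21·13 + 0.5·0·13² = 80.7 m
Total time = 6.69 + 2.50 + 13.0 = 22.2 s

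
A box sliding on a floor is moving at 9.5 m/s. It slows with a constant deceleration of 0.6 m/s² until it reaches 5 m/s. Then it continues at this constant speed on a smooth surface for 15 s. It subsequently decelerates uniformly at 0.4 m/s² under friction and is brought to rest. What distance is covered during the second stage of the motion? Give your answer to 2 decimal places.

75.00 m

Phase 1 (decelerating): v₀ = 9.50 m/s, a = -0.6 m/s².
v = v₀ + at → t = (5 − 9.50) / -0.6 = 7.50 s
v² = v₀² + 2aΔx → Δx = (5² − 9.50²)/(2·-0.6) = 54.4 m

Phase 2 (constant speed): v₀ = 5.00 m/s, a = 0 m/s².
v = v₀ + at = 5.00 + (0)(15) = 5.00 m/s
Δx = v₀t + ½at² = 5.00·15 + 0.5·0·15² = 75.0 m
Distance in phase 2 = 75.0 m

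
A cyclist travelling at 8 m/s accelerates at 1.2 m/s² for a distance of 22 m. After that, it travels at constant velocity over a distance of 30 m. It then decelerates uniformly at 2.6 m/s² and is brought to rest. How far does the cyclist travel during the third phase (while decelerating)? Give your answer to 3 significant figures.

Phase 1 (accelerating): v₀ = 8.00 m/s, a = 1.2 m/s².
v² = v₀² + 2aΔx = 8.00² + 2·1.2·22 = 117 → v = 10.8 m/s
t = (v − v₀)/a = (10.8 − 8.00)/1.2 = 2.34 s

Phase 2 (constant speed): v₀ = 10.8 m/s, a = 0 m/s².
Constant speed: t = d/v = 30/10.8 = 2.78 s

Phase 3 (decelerating): v₀ = 10.8 m/s, a = -2.6 m/s².
v = v₀ + at → t = (0 − 10.8) / -2.6 = 4.16 s
v² = v₀² + 2aΔx → Δx = (0² − 10.8²)/(2·-2.6) = 22.5 m
Distance in phase 3 = 22.5 m

22.5 m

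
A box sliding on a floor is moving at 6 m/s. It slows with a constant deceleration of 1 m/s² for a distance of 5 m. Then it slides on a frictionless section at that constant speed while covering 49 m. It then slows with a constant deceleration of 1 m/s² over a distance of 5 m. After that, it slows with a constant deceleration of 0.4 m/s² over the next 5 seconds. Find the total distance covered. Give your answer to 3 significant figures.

Phase 1 (decelerating): v₀ = 6.00 m/s, a = -1 m/s².
v² = v₀² + 2aΔx = 6.00² + 2·-1·5 = 26.0 → v = 5.10 m/s
t = (v − v₀)/a = (5.10 − 6.00)/-1 = 0.901 s

Phase 2 (constant speed): v₀ = 5.10 m/s, a = 0 m/s².
Constant speed: t = d/v = 49/5.10 = 9.61 s

Phase 3 (decelerating): v₀ = 5.10 m/s, a = -1 m/s².
v² = v₀² + 2aΔx = 5.10² + 2·-1·5 = 16.0 → v = 4.00 m/s
t = (v − v₀)/a = (4.00 − 5.10)/-1 = 1.10 s

Phase 4 (decelerating): v₀ = 4.00 m/s, a = -0.4 m/s².
v = v₀ + at = 4.00 + (-0.4)(5) = 2.00 m/s
Δx = v₀t + ½at² = 4.00·5 + 0.5·-0.4·5² = 15.0 m
Total distance = 5.00 + 49.0 + 5.00 + 15.0 = 74.0 m

74.0 m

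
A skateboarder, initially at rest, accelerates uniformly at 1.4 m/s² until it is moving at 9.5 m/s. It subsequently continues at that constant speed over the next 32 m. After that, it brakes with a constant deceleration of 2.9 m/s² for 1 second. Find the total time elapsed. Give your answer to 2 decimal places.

11.15 s

Phase 1 (accelerating): v₀ = 0 m/s, a = 1.4 m/s².
v = v₀ + at → t = (9.5 − 0) / 1.4 = 6.79 s
v² = v₀² + 2aΔx → Δx = (9.5² − 0²)/(2·1.4) = 32.2 m

Phase 2 (constant speed): v₀ = 9.50 m/s, a = 0 m/s².
Constant speed: t = d/v = 32/9.50 = 3.37 s

Phase 3 (decelerating): v₀ = 9.50 m/s, a = -2.9 m/s².
v = v₀ + at = 9.50 + (-2.9)(1) = 6.60 m/s
Δx = v₀t + ½at² = 9.50·1 + 0.5·-2.9·1² = 8.05 m
Total time = 6.79 + 3.37 + 1.00 = 11.2 s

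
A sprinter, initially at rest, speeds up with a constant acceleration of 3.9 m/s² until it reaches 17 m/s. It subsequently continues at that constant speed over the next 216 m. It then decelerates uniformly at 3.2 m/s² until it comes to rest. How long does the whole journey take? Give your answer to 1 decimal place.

Phase 1 (accelerating): v₀ = 0 m/s, a = 3.9 m/s².
v = v₀ + at → t = (17 − 0) / 3.9 = 4.36 s
v² = v₀² + 2aΔx → Δx = (17² − 0²)/(2·3.9) = 37.1 m

Phase 2 (constant speed): v₀ = 17.0 m/s, a = 0 m/s².
Constant speed: t = d/v = 216/17.0 = 12.7 s

Phase 3 (decelerating): v₀ = 17.0 m/s, a = -3.2 m/s².
v = v₀ + at → t = (0 − 17.0) / -3.2 = 5.31 s
v² = v₀² + 2aΔx → Δx = (0² − 17.0²)/(2·-3.2) = 45.2 m
Total time = 4.36 + 12.7 + 5.31 = 22.4 s

22.4 s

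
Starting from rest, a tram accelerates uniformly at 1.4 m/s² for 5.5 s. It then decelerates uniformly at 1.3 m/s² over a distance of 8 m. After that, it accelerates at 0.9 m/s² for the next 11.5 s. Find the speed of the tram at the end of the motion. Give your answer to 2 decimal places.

16.55 m/s

Phase 1 (accelerating): v₀ = 0 m/s, a = 1.4 m/s².
v = v₀ + at = 0 + (1.4)(5.5) = 7.70 m/s
Δx = v₀t + ½at² = 0·5.5 + 0.5·1.4·5.5² = 21.2 m

Phase 2 (decelerating): v₀ = 7.70 m/s, a = -1.3 m/s².
v² = v₀² + 2aΔx = 7.70² + 2·-1.3·8 = 38.5 → v = 6.20 m/s
t = (v − v₀)/a = (6.20 − 7.70)/-1.3 = 1.15 s

Phase 3 (accelerating): v₀ = 6.20 m/s, a = 0.9 m/s².
v = v₀ + at = 6.20 + (0.9)(11.5) = 16.6 m/s
Δx = v₀t + ½at² = 6.20·11.5 + 0.5·0.9·11.5² = 131 m
Final speed = 16.6 m/s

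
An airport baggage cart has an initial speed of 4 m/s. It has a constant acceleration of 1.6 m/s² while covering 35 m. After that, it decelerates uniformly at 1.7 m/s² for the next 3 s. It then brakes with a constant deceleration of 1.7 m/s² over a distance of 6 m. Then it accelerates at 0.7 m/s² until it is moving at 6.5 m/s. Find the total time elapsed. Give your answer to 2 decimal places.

Phase 1 (accelerating): v₀ = 4.00 m/s, a = 1.6 m/s².
v² = v₀² + 2aΔx = 4.00² + 2·1.6·35 = 128 → v = 11.3 m/s
t = (v − v₀)/a = (11.3 − 4.00)/1.6 = 4.57 s

Phase 2 (decelerating): v₀ = 11.3 m/s, a = -1.7 m/s².
v = v₀ + at = 11.3 + (-1.7)(3) = 6.21 m/s
Δx = v₀t + ½at² = 11.3·3 + 0.5·-1.7·3² = 26.3 m

Phase 3 (decelerating): v₀ = 6.21 m/s, a = -1.7 m/s².
v² = v₀² + 2aΔx = 6.21² + 2·-1.7·6 = 18.2 → v = 4.27 m/s
t = (v − v₀)/a = (4.27 − 6.21)/-1.7 = 1.14 s

Phase 4 (accelerating): v₀ = 4.27 m/s, a = 0.7 m/s².
v = v₀ + at → t = (6.5 − 4.27) / 0.7 = 3.19 s
v² = v₀² + 2aΔx → Δx = (6.5² − 4.27²)/(2·0.7) = 17.2 m
Total time = 4.57 + 3.00 + 1.14 + 3.19 = 11.9 s

11.91 s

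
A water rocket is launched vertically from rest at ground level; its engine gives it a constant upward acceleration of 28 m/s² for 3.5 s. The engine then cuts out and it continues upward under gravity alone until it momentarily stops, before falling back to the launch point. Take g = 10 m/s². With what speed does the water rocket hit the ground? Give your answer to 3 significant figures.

114 m/s

Phase 1 (powered ascent): v₀ = 0 m/s, a = 28 m/s².
v = v₀ + at = 0 + (28)(3.5) = 98.0 m/s
Δx = v₀t + ½at² = 0·3.5 + 0.5·28·3.5² = 172 m

Phase 2 (coasting upward): v₀ = 98.0 m/s, a = -10 m/s².
v = v₀ + at → t = (0 − 98.0) / -10 = 9.80 s
v² = v₀² + 2aΔx → Δx = (0² − 98.0²)/(2·-10) = 480 m

Phase 3 (free fall): v₀ = 0 m/s, a = -10 m/s².
Falls 652 m from rest: t = √(2·652/10) = 11.4 s; v = g·t = 114 m/s.
Impact speed = 114 m/s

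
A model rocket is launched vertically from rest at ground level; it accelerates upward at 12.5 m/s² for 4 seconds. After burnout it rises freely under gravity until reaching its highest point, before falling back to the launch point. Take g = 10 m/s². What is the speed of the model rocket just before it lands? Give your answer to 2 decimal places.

Phase 1 (powered ascent): v₀ = 0 m/s, a = 12.5 m/s².
v = v₀ + at = 0 + (12.5)(4) = 50.0 m/s
Δx = v₀t + ½at² = 0·4 + 0.5·12.5·4² = 100 m

Phase 2 (coasting upward): v₀ = 50.0 m/s, a = -10 m/s².
v = v₀ + at → t = (0 − 50.0) / -10 = 5.00 s
v² = v₀² + 2aΔx → Δx = (0² − 50.0²)/(2·-10) = 125 m

Phase 3 (free fall): v₀ = 0 m/s, a = -10 m/s².
Falls 225 m from rest: t = √(2·225/10) = 6.71 s; v = g·t = 67.1 m/s.
Impact speed = 67.1 m/s

67.08 m/s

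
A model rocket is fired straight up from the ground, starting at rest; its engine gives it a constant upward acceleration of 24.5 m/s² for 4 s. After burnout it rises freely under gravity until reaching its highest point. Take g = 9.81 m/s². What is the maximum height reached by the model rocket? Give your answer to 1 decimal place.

Phase 1 (powered ascent): v₀ = 0 m/s, a = 24.5 m/s².
v = v₀ + at = 0 + (24.5)(4) = 98.0 m/s
Δx = v₀t + ½at² = 0·4 + 0.5·24.5·4² = 196 m

Phase 2 (coasting upward): v₀ = 98.0 m/s, a = -9.81 m/s².
v = v₀ + at → t = (0 − 98.0) / -9.81 = 9.99 s
v² = v₀² + 2aΔx → Δx = (0² − 98.0²)/(2·-9.81) = 490 m
Maximum height = 196 + 490 = 686 m

685.5 m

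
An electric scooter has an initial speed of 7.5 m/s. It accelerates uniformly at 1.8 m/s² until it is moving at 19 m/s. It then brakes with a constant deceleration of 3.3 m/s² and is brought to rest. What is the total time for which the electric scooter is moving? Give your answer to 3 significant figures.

Phase 1 (accelerating): v₀ = 7.50 m/s, a = 1.8 m/s².
v = v₀ + at → t = (19 − 7.50) / 1.8 = 6.39 s
v² = v₀² + 2aΔx → Δx = (19² − 7.50²)/(2·1.8) = 84.7 m

Phase 2 (decelerating): v₀ = 19.0 m/s, a = -3.3 m/s².
v = v₀ + at → t = (0 − 19.0) / -3.3 = 5.76 s
v² = v₀² + 2aΔx → Δx = (0² − 19.0²)/(2·-3.3) = 54.7 m
Total time = 6.39 + 5.76 = 12.1 s

12.1 s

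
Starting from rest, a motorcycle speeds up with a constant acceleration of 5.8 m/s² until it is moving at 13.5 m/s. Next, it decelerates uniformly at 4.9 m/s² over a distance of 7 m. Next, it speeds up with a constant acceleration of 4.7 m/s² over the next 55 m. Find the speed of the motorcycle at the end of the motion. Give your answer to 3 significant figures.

25.1 m/s

Phase 1 (accelerating): v₀ = 0 m/s, a = 5.8 m/s².
v = v₀ + at → t = (13.5 − 0) / 5.8 = 2.33 s
v² = v₀² + 2aΔx → Δx = (13.5² − 0²)/(2·5.8) = 15.7 m

Phase 2 (decelerating): v₀ = 13.5 m/s, a = -4.9 m/s².
v² = v₀² + 2aΔx = 13.5² + 2·-4.9·7 = 114 → v = 10.7 m/s
t = (v − v₀)/a = (10.7 − 13.5)/-4.9 = 0.579 s

Phase 3 (accelerating): v₀ = 10.7 m/s, a = 4.7 m/s².
v² = v₀² + 2aΔx = 10.7² + 2·4.7·55 = 631 → v = 25.1 m/s
t = (v − v₀)/a = (25.1 − 10.7)/4.7 = 3.07 s
Final speed = 25.1 m/s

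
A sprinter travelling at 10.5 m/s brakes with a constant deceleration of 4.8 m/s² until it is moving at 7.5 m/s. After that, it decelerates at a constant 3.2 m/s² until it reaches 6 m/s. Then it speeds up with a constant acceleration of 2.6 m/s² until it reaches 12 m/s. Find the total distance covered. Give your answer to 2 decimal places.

Phase 1 (decelerating): v₀ = 10.5 m/s, a = -4.8 m/s².
v = v₀ + at → t = (7.5 − 10.5) / -4.8 = 0.625 s
v² = v₀² + 2aΔx → Δx = (7.5² − 10.5²)/(2·-4.8) = 5.62 m

Phase 2 (decelerating): v₀ = 7.50 m/s, a = -3.2 m/s².
v = v₀ + at → t = (6 − 7.50) / -3.2 = 0.469 s
v² = v₀² + 2aΔx → Δx = (6² − 7.50²)/(2·-3.2) = 3.16 m

Phase 3 (accelerating): v₀ = 6.00 m/s, a = 2.6 m/s².
v = v₀ + at → t = (12 − 6.00) / 2.6 = 2.31 s
v² = v₀² + 2aΔx → Δx = (12² − 6.00²)/(2·2.6) = 20.8 m
Total distance = 5.62 + 3.16 + 20.8 = 29.6 m

29.56 m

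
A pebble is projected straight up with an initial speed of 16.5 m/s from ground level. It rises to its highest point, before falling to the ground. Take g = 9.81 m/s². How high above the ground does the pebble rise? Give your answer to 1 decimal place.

Phase 1 (rising): v₀ = 16.5 m/s, a = -9.81 m/s².
v = v₀ + at → t = (0 − 16.5) / -9.81 = 1.68 s
v² = v₀² + 2aΔx → Δx = (0² − 16.5²)/(2·-9.81) = 13.9 m
Maximum height = 13.9 m

13.9 m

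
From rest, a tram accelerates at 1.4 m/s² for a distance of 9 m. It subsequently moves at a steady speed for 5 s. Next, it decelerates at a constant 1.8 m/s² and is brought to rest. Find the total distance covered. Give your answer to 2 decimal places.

41.10 m

Phase 1 (accelerating): v₀ = 0 m/s, a = 1.4 m/s².
v² = v₀² + 2aΔx = 0² + 2·1.4·9 = 25.2 → v = 5.02 m/s
t = (v − v₀)/a = (5.02 − 0)/1.4 = 3.59 s

Phase 2 (constant speed): v₀ = 5.02 m/s, a = 0 m/s².
v = v₀ + at = 5.02 + (0)(5) = 5.02 m/s
Δx = v₀t + ½at² = 5.02·5 + 0.5·0·5² = 25.1 m

Phase 3 (decelerating): v₀ = 5.02 m/s, a = -1.8 m/s².
v = v₀ + at → t = (0 − 5.02) / -1.8 = 2.79 s
v² = v₀² + 2aΔx → Δx = (0² − 5.02²)/(2·-1.8) = 7.00 m
Total distance = 9.00 + 25.1 + 7.00 = 41.1 m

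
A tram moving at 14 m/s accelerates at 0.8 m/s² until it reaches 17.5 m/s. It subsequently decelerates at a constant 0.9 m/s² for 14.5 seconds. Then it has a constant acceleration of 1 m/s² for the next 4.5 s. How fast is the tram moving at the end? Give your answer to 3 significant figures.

Phase 1 (accelerating): v₀ = 14.0 m/s, a = 0.8 m/s².
v = v₀ + at → t = (17.5 − 14.0) / 0.8 = 4.38 s
v² = v₀² + 2aΔx → Δx = (17.5² − 14.0²)/(2·0.8) = 68.9 m

Phase 2 (decelerating): v₀ = 17.5 m/s, a = -0.9 m/s².
v = v₀ + at = 17.5 + (-0.9)(14.5) = 4.45 m/s
Δx = v₀t + ½at² = 17.5·14.5 + 0.5·-0.9·14.5² = 159 m

Phase 3 (accelerating): v₀ = 4.45 m/s, a = 1 m/s².
v = v₀ + at = 4.45 + (1)(4.5) = 8.95 m/s
Δx = v₀t + ½at² = 4.45·4.5 + 0.5·1·4.5² = 30.1 m
Final speed = 8.95 m/s

8.95 m/s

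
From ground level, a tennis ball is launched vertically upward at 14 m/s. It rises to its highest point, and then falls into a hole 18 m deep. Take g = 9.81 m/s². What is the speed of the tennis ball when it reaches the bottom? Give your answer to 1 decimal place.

Phase 1 (rising): v₀ = 14.0 m/s, a = -9.81 m/s².
v = v₀ + at → t = (0 − 14.0) / -9.81 = 1.43 s
v² = v₀² + 2aΔx → Δx = (0² − 14.0²)/(2·-9.81) = 9.99 m

Phase 2 (falling): v₀ = 0 m/s, a = -9.81 m/s².
Falls 28.0 m from rest: t = √(2·28.0/9.81) = 2.39 s; v = g·t = 23.4 m/s.
Final speed = 23.4 m/s

23.4 m/s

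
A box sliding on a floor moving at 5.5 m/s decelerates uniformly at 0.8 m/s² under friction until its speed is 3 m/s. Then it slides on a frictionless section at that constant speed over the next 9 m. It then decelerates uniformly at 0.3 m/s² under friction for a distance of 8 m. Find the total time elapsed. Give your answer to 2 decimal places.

Phase 1 (decelerating): v₀ = 5.50 m/s, a = -0.8 m/s².
v = v₀ + at → t = (3 − 5.50) / -0.8 = 3.12 s
v² = v₀² + 2aΔx → Δx = (3² − 5.50²)/(2·-0.8) = 13.3 m

Phase 2 (constant speed): v₀ = 3.00 m/s, a = 0 m/s².
Constant speed: t = d/v = 9/3.00 = 3.00 s

Phase 3 (decelerating): v₀ = 3.00 m/s, a = -0.3 m/s².
v² = v₀² + 2aΔx = 3.00² + 2·-0.3·8 = 4.20 → v = 2.05 m/s
t = (v − v₀)/a = (2.05 − 3.00)/-0.3 = 3.17 s
Total time = 3.12 + 3.00 + 3.17 = 9.29 s

9.29 s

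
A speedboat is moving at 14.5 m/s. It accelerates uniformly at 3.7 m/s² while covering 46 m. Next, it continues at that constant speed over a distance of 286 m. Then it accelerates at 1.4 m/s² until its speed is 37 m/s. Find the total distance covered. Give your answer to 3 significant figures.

Phase 1 (accelerating): v₀ = 14.5 m/s, a = 3.7 m/s².
v² = v₀² + 2aΔx = 14.5² + 2·3.7·46 = 551 → v = 23.5 m/s
t = (v − v₀)/a = (23.5 − 14.5)/3.7 = 2.42 s

Phase 2 (constant speed): v₀ = 23.5 m/s, a = 0 m/s².
Constant speed: t = d/v = 286/23.5 = 12.2 s

Phase 3 (accelerating): v₀ = 23.5 m/s, a = 1.4 m/s².
v = v₀ + at → t = (37 − 23.5) / 1.4 = 9.67 s
v² = v₀² + 2aΔx → Δx = (37² − 23.5²)/(2·1.4) = 292 m
Total distance = 46.0 + 286 + 292 = 624 m

624 m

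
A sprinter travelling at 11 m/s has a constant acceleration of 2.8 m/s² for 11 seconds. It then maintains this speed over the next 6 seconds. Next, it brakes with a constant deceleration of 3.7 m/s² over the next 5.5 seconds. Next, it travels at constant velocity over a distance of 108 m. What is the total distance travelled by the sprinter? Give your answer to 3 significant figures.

823 m

Phase 1 (accelerating): v₀ = 11.0 m/s, a = 2.8 m/s².
v = v₀ + at = 11.0 + (2.8)(11) = 41.8 m/s
Δx = v₀t + ½at² = 11.0·11 + 0.5·2.8·11² = 290 m

Phase 2 (constant speed): v₀ = 41.8 m/s, a = 0 m/s².
v = v₀ + at = 41.8 + (0)(6) = 41.8 m/s
Δx = v₀t + ½at² = 41.8·6 + 0.5·0·6² = 251 m

Phase 3 (decelerating): v₀ = 41.8 m/s, a = -3.7 m/s².
v = v₀ + at = 41.8 + (-3.7)(5.5) = 21.4 m/s
Δx = v₀t + ½at² = 41.8·5.5 + 0.5·-3.7·5.5² = 174 m

Phase 4 (constant speed): v₀ = 21.4 m/s, a = 0 m/s².
Constant speed: t = d/v = 108/21.4 = 5.03 s
Total distance = 290 + 251 + 174 + 108 = 823 m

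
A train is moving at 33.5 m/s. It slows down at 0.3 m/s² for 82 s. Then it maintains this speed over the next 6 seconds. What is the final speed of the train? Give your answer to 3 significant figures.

Phase 1 (decelerating): v₀ = 33.5 m/s, a = -0.3 m/s².
v = v₀ + at = 33.5 + (-0.3)(82) = 8.90 m/s
Δx = v₀t + ½at² = 33.5·82 + 0.5·-0.3·82² = 1740 m

Phase 2 (constant speed): v₀ = 8.90 m/s, a = 0 m/s².
v = v₀ + at = 8.90 + (0)(6) = 8.90 m/s
Δx = v₀t + ½at² = 8.90·6 + 0.5·0·6² = 53.4 m
Final speed = 8.90 m/s

8.90 m/s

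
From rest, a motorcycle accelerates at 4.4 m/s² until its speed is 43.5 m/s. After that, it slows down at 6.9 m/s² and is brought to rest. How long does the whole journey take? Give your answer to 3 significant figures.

16.2 s

Phase 1 (accelerating): v₀ = 0 m/s, a = 4.4 m/s².
v = v₀ + at → t = (43.5 − 0) / 4.4 = 9.89 s
v² = v₀² + 2aΔx → Δx = (43.5² − 0²)/(2·4.4) = 215 m

Phase 2 (decelerating): v₀ = 43.5 m/s, a = -6.9 m/s².
v = v₀ + at → t = (0 − 43.5) / -6.9 = 6.30 s
v² = v₀² + 2aΔx → Δx = (0² − 43.5²)/(2·-6.9) = 137 m
Total time = 9.89 + 6.30 = 16.2 s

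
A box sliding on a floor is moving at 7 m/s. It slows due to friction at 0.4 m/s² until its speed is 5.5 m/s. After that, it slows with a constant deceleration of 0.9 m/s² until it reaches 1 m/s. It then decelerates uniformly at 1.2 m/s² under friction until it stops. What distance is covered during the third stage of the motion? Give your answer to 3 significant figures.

0.417 m

Phase 1 (decelerating): v₀ = 7.00 m/s, a = -0.4 m/s².
v = v₀ + at → t = (5.5 − 7.00) / -0.4 = 3.75 s
v² = v₀² + 2aΔx → Δx = (5.5² − 7.00²)/(2·-0.4) = 23.4 m

Phase 2 (decelerating): v₀ = 5.50 m/s, a = -0.9 m/s².
v = v₀ + at → t = (1 − 5.50) / -0.9 = 5.00 s
v² = v₀² + 2aΔx → Δx = (1² − 5.50²)/(2·-0.9) = 16.2 m

Phase 3 (decelerating): v₀ = 1.00 m/s, a = -1.2 m/s².
v = v₀ + at → t = (0 − 1.00) / -1.2 = 0.833 s
v² = v₀² + 2aΔx → Δx = (0² − 1.00²)/(2·-1.2) = 0.417 m
Distance in phase 3 = 0.417 m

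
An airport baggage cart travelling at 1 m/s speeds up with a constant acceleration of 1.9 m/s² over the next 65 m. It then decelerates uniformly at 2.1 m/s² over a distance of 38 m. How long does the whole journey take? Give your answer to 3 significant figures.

Phase 1 (accelerating): v₀ = 1.00 m/s, a = 1.9 m/s².
v² = v₀² + 2aΔx = 1.00² + 2·1.9·65 = 248 → v = 15.7 m/s
t = (v − v₀)/a = (15.7 − 1.00)/1.9 = 7.76 s

Phase 2 (decelerating): v₀ = 15.7 m/s, a = -2.1 m/s².
v² = v₀² + 2aΔx = 15.7² + 2·-2.1·38 = 88.4 → v = 9.40 m/s
t = (v − v₀)/a = (9.40 − 15.7)/-2.1 = 3.02 s
Total time = 7.76 + 3.02 = 10.8 s

10.8 s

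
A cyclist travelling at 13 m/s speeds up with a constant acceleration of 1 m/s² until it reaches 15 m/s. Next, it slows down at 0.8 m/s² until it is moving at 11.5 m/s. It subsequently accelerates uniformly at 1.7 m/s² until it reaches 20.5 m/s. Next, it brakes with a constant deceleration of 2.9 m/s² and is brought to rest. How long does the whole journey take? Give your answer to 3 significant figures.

18.7 s

Phase 1 (accelerating): v₀ = 13.0 m/s, a = 1 m/s².
v = v₀ + at → t = (15 − 13.0) / 1 = 2.00 s
v² = v₀² + 2aΔx → Δx = (15² − 13.0²)/(2·1) = 28.0 m

Phase 2 (decelerating): v₀ = 15.0 m/s, a = -0.8 m/s².
v = v₀ + at → t = (11.5 − 15.0) / -0.8 = 4.38 s
v² = v₀² + 2aΔx → Δx = (11.5² − 15.0²)/(2·-0.8) = 58.0 m

Phase 3 (accelerating): v₀ = 11.5 m/s, a = 1.7 m/s².
v = v₀ + at → t = (20.5 − 11.5) / 1.7 = 5.29 s
v² = v₀² + 2aΔx → Δx = (20.5² − 11.5²)/(2·1.7) = 84.7 m

Phase 4 (decelerating): v₀ = 20.5 m/s, a = -2.9 m/s².
v = v₀ + at → t = (0 − 20.5) / -2.9 = 7.07 s
v² = v₀² + 2aΔx → Δx = (0² − 20.5²)/(2·-2.9) = 72.5 m
Total time = 2.00 + 4.38 + 5.29 + 7.07 = 18.7 s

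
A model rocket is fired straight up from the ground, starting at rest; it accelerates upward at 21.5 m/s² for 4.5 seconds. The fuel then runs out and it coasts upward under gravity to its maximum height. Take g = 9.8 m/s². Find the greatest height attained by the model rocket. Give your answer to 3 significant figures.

695 m

Phase 1 (powered ascent): v₀ = 0 m/s, a = 21.5 m/s².
v = v₀ + at = 0 + (21.5)(4.5) = 96.8 m/s
Δx = v₀t + ½at² = 0·4.5 + 0.5·21.5·4.5² = 218 m

Phase 2 (coasting upward): v₀ = 96.8 m/s, a = -9.8 m/s².
v = v₀ + at → t = (0 − 96.8) / -9.8 = 9.87 s
v² = v₀² + 2aΔx → Δx = (0² − 96.8²)/(2·-9.8) = 478 m
Maximum height = 218 + 478 = 695 m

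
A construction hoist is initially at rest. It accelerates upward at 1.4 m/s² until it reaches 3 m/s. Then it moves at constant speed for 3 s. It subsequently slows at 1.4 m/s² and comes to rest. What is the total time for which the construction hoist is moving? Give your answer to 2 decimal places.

7.29 s

Phase 1 (accelerating): v₀ = 0 m/s, a = 1.4 m/s².
v = v₀ + at → t = (3 − 0) / 1.4 = 2.14 s
v² = v₀² + 2aΔx → Δx = (3² − 0²)/(2·1.4) = 3.21 m

Phase 2 (constant speed): v₀ = 3.00 m/s, a = 0 m/s².
v = v₀ + at = 3.00 + (0)(3) = 3.00 m/s
Δx = v₀t + ½at² = 3.00·3 + 0.5·0·3² = 9.00 m

Phase 3 (decelerating): v₀ = 3.00 m/s, a = -1.4 m/s².
v = v₀ + at → t = (0 − 3.00) / -1.4 = 2.14 s
v² = v₀² + 2aΔx → Δx = (0² − 3.00²)/(2·-1.4) = 3.21 m
Total time = 2.14 + 3.00 + 2.14 = 7.29 s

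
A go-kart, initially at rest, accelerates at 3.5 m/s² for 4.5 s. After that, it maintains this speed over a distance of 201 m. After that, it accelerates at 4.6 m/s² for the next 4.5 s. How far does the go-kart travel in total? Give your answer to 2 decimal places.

353.89 m

Phase 1 (accelerating): v₀ = 0 m/s, a = 3.5 m/s².
v = v₀ + at = 0 + (3.5)(4.5) = 15.8 m/s
Δx = v₀t + ½at² = 0·4.5 + 0.5·3.5·4.5² = 35.4 m

Phase 2 (constant speed): v₀ = 15.8 m/s, a = 0 m/s².
Constant speed: t = d/v = 201/15.8 = 12.8 s

Phase 3 (accelerating): v₀ = 15.8 m/s, a = 4.6 m/s².
v = v₀ + at = 15.8 + (4.6)(4.5) = 36.5 m/s
Δx = v₀t + ½at² = 15.8·4.5 + 0.5·4.6·4.5² = 117 m
Total distance = 35.4 + 201 + 117 = 354 m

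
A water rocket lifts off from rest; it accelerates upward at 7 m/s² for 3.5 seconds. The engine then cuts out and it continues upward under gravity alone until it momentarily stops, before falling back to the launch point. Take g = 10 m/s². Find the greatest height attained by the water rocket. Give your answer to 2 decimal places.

Phase 1 (powered ascent): v₀ = 0 m/s, a = 7 m/s².
v = v₀ + at = 0 + (7)(3.5) = 24.5 m/s
Δx = v₀t + ½at² = 0·3.5 + 0.5·7·3.5² = 42.9 m

Phase 2 (coasting upward): v₀ = 24.5 m/s, a = -10 m/s².
v = v₀ + at → t = (0 − 24.5) / -10 = 2.45 s
v² = v₀² + 2aΔx → Δx = (0² − 24.5²)/(2·-10) = 30.0 m
Maximum height = 42.9 + 30.0 = 72.9 m

72.89 m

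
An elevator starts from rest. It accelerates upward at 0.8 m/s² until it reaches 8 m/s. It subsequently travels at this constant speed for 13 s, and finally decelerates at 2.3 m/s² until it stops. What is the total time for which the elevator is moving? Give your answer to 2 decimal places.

26.48 s

Phase 1 (accelerating): v₀ = 0 m/s, a = 0.8 m/s².
v = v₀ + at → t = (8 − 0) / 0.8 = 10.0 s
v² = v₀² + 2aΔx → Δx = (8² − 0²)/(2·0.8) = 40.0 m

Phase 2 (constant speed): v₀ = 8.00 m/s, a = 0 m/s².
v = v₀ + at = 8.00 + (0)(13) = 8.00 m/s
Δx = v₀t + ½at² = 8.00·13 + 0.5·0·13² = 104 m

Phase 3 (decelerating): v₀ = 8.00 m/s, a = -2.3 m/s².
v = v₀ + at → t = (0 − 8.00) / -2.3 = 3.48 s
v² = v₀² + 2aΔx → Δx = (0² − 8.00²)/(2·-2.3) = 13.9 m
Total time = 10.0 + 13.0 + 3.48 = 26.5 s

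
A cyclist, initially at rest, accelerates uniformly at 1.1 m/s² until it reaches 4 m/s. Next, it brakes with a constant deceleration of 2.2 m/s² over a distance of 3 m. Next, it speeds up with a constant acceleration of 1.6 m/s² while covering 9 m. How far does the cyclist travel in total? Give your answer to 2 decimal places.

19.27 m

Phase 1 (accelerating): v₀ = 0 m/s, a = 1.1 m/s².
v = v₀ + at → t = (4 − 0) / 1.1 = 3.64 s
v² = v₀² + 2aΔx → Δx = (4² − 0²)/(2·1.1) = 7.27 m

Phase 2 (decelerating): v₀ = 4.00 m/s, a = -2.2 m/s².
v² = v₀² + 2aΔx = 4.00² + 2·-2.2·3 = 2.80 → v = 1.67 m/s
t = (v − v₀)/a = (1.67 − 4.00)/-2.2 = 1.06 s

Phase 3 (accelerating): v₀ = 1.67 m/s, a = 1.6 m/s².
v² = v₀² + 2aΔx = 1.67² + 2·1.6·9 = 31.6 → v = 5.62 m/s
t = (v − v₀)/a = (5.62 − 1.67)/1.6 = 2.47 s
Total distance = 7.27 + 3.00 + 9.00 = 19.3 m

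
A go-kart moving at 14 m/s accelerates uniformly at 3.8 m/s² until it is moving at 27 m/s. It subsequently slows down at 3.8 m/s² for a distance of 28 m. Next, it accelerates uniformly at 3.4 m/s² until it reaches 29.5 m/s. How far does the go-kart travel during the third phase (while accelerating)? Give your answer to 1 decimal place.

52.1 m

Phase 1 (accelerating): v₀ = 14.0 m/s, a = 3.8 m/s².
v = v₀ + at → t = (27 − 14.0) / 3.8 = 3.42 s
v² = v₀² + 2aΔx → Δx = (27² − 14.0²)/(2·3.8) = 70.1 m

Phase 2 (decelerating): v₀ = 27.0 m/s, a = -3.8 m/s².
v² = v₀² + 2aΔx = 27.0² + 2·-3.8·28 = 516 → v = 22.7 m/s
t = (v − v₀)/a = (22.7 − 27.0)/-3.8 = 1.13 s

Phase 3 (accelerating): v₀ = 22.7 m/s, a = 3.4 m/s².
v = v₀ + at → t = (29.5 − 22.7) / 3.4 = 1.99 s
v² = v₀² + 2aΔx → Δx = (29.5² − 22.7²)/(2·3.4) = 52.1 m
Distance in phase 3 = 52.1 m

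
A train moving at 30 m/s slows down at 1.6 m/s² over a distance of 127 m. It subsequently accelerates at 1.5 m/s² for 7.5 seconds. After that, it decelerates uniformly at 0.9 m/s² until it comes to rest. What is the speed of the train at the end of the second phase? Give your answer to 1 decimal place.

Phase 1 (decelerating): v₀ = 30.0 m/s, a = -1.6 m/s².
v² = v₀² + 2aΔx = 30.0² + 2·-1.6·127 = 494 → v = 22.2 m/s
t = (v − v₀)/a = (22.2 − 30.0)/-1.6 = 4.86 s

Phase 2 (accelerating): v₀ = 22.2 m/s, a = 1.5 m/s².
v = v₀ + at = 22.2 + (1.5)(7.5) = 33.5 m/s
Δx = v₀t + ½at² = 22.2·7.5 + 0.5·1.5·7.5² = 209 m
Speed at end of phase 2 = 33.5 m/s

33.5 m/s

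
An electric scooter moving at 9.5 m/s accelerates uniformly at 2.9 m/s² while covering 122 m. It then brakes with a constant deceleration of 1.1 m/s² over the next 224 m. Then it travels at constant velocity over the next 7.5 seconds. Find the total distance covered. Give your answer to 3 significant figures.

Phase 1 (accelerating): v₀ = 9.50 m/s, a = 2.9 m/s².
v² = v₀² + 2aΔx = 9.50² + 2·2.9·122 = 798 → v = 28.2 m/s
t = (v − v₀)/a = (28.2 − 9.50)/2.9 = 6.46 s

Phase 2 (decelerating): v₀ = 28.2 m/s, a = -1.1 m/s².
v² = v₀² + 2aΔx = 28.2² + 2·-1.1·224 = 305 → v = 17.5 m/s
t = (v − v₀)/a = (17.5 − 28.2)/-1.1 = 9.80 s

Phase 3 (constant speed): v₀ = 17.5 m/s, a = 0 m/s².
v = v₀ + at = 17.5 + (0)(7.5) = 17.5 m/s
Δx = v₀t + ½at² = 17.5·7.5 + 0.5·0·7.5² = 131 m
Total distance = 122 + 224 + 131 = 477 m

477 m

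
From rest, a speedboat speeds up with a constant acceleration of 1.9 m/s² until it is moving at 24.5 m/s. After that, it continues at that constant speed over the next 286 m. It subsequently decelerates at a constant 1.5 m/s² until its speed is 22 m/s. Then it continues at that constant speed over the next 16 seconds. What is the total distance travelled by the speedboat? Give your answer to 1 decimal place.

834.7 m

Phase 1 (accelerating): v₀ = 0 m/s, a = 1.9 m/s².
v = v₀ + at → t = (24.5 − 0) / 1.9 = 12.9 s
v² = v₀² + 2aΔx → Δx = (24.5² − 0²)/(2·1.9) = 158 m

Phase 2 (constant speed): v₀ = 24.5 m/s, a = 0 m/s².
Constant speed: t = d/v = 286/24.5 = 11.7 s

Phase 3 (decelerating): v₀ = 24.5 m/s, a = -1.5 m/s².
v = v₀ + at → t = (22 − 24.5) / -1.5 = 1.67 s
v² = v₀² + 2aΔx → Δx = (22² − 24.5²)/(2·-1.5) = 38.8 m

Phase 4 (constant speed): v₀ = 22.0 m/s, a = 0 m/s².
v = v₀ + at = 22.0 + (0)(16) = 22.0 m/s
Δx = v₀t + ½at² = 22.0·16 + 0.5·0·16² = 352 m
Total distance = 158 + 286 + 38.8 + 352 = 835 m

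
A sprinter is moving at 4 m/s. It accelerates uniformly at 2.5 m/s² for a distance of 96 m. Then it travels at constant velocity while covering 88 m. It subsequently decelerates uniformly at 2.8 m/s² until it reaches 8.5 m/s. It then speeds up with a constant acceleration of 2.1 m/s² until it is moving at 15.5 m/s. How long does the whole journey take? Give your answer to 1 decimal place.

Phase 1 (accelerating): v₀ = 4.00 m/s, a = 2.5 m/s².
v² = v₀² + 2aΔx = 4.00² + 2·2.5·96 = 496 → v = 22.3 m/s
t = (v − v₀)/a = (22.3 − 4.00)/2.5 = 7.31 s

Phase 2 (constant speed): v₀ = 22.3 m/s, a = 0 m/s².
Constant speed: t = d/v = 88/22.3 = 3.95 s

Phase 3 (decelerating): v₀ = 22.3 m/s, a = -2.8 m/s².
v = v₀ + at → t = (8.5 − 22.3) / -2.8 = 4.92 s
v² = v₀² + 2aΔx → Δx = (8.5² − 22.3²)/(2·-2.8) = 75.7 m

Phase 4 (accelerating): v₀ = 8.50 m/s, a = 2.1 m/s².
v = v₀ + at → t = (15.5 − 8.50) / 2.1 = 3.33 s
v² = v₀² + 2aΔx → Δx = (15.5² − 8.50²)/(2·2.1) = 40.0 m
Total time = 7.31 + 3.95 + 4.92 + 3.33 = 19.5 s

19.5 s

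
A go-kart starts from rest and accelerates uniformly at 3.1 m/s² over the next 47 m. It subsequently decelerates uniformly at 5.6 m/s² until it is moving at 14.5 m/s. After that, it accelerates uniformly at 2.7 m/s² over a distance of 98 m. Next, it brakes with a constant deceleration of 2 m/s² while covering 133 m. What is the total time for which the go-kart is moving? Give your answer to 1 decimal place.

Phase 1 (accelerating): v₀ = 0 m/s, a = 3.1 m/s².
v² = v₀² + 2aΔx = 0² + 2·3.1·47 = 291 → v = 17.1 m/s
t = (v − v₀)/a = (17.1 − 0)/3.1 = 5.51 s

Phase 2 (decelerating): v₀ = 17.1 m/s, a = -5.6 m/s².
v = v₀ + at → t = (14.5 − 17.1) / -5.6 = 0.459 s
v² = v₀² + 2aΔx → Δx = (14.5² − 17.1²)/(2·-5.6) = 7.25 m

Phase 3 (accelerating): v₀ = 14.5 m/s, a = 2.7 m/s².
v² = v₀² + 2aΔx = 14.5² + 2·2.7·98 = 739 → v = 27.2 m/s
t = (v − v₀)/a = (27.2 − 14.5)/2.7 = 4.70 s

Phase 4 (decelerating): v₀ = 27.2 m/s, a = -2 m/s².
v² = v₀² + 2aΔx = 27.2² + 2·-2·133 = 207 → v = 14.4 m/s
t = (v − v₀)/a = (14.4 − 27.2)/-2 = 6.39 s
Total time = 5.51 + 0.459 + 4.70 + 6.39 = 17.1 s

17.1 s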